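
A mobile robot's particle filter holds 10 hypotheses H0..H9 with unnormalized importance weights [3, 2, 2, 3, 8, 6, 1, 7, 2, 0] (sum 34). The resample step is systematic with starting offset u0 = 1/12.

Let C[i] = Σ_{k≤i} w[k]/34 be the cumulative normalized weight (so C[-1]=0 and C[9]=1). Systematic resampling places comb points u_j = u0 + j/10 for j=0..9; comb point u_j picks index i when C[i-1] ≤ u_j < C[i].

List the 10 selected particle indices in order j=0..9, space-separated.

C = [3/34, 5/34, 7/34, 5/17, 9/17, 12/17, 25/34, 16/17, 1, 1]
j=0: u_0=1/12 ∈ [0, 3/34) → index 0
j=1: u_1=11/60 ∈ [5/34, 7/34) → index 2
j=2: u_2=17/60 ∈ [7/34, 5/17) → index 3
j=3: u_3=23/60 ∈ [5/17, 9/17) → index 4
j=4: u_4=29/60 ∈ [5/17, 9/17) → index 4
j=5: u_5=7/12 ∈ [9/17, 12/17) → index 5
j=6: u_6=41/60 ∈ [9/17, 12/17) → index 5
j=7: u_7=47/60 ∈ [25/34, 16/17) → index 7
j=8: u_8=53/60 ∈ [25/34, 16/17) → index 7
j=9: u_9=59/60 ∈ [16/17, 1) → index 8

0 2 3 4 4 5 5 7 7 8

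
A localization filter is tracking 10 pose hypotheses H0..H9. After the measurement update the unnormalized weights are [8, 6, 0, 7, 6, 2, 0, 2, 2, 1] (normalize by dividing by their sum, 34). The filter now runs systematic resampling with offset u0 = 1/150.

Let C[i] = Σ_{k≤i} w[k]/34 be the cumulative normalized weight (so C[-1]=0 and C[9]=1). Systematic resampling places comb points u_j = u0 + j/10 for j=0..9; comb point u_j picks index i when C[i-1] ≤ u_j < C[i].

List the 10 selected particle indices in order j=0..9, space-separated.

C = [4/17, 7/17, 7/17, 21/34, 27/34, 29/34, 29/34, 31/34, 33/34, 1]
j=0: u_0=1/150 ∈ [0, 4/17) → index 0
j=1: u_1=8/75 ∈ [0, 4/17) → index 0
j=2: u_2=31/150 ∈ [0, 4/17) → index 0
j=3: u_3=23/75 ∈ [4/17, 7/17) → index 1
j=4: u_4=61/150 ∈ [4/17, 7/17) → index 1
j=5: u_5=38/75 ∈ [7/17, 21/34) → index 3
j=6: u_6=91/150 ∈ [7/17, 21/34) → index 3
j=7: u_7=53/75 ∈ [21/34, 27/34) → index 4
j=8: u_8=121/150 ∈ [27/34, 29/34) → index 5
j=9: u_9=68/75 ∈ [29/34, 31/34) → index 7

0 0 0 1 1 3 3 4 5 7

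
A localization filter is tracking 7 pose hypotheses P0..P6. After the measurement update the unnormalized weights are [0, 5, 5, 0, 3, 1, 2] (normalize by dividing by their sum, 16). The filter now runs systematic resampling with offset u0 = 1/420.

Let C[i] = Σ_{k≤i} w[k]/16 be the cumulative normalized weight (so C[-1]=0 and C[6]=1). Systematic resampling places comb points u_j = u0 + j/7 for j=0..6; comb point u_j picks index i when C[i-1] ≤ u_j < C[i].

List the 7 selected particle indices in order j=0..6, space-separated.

1 1 1 2 2 4 5

C = [0, 5/16, 5/8, 5/8, 13/16, 7/8, 1]
j=0: u_0=1/420 ∈ [0, 5/16) → index 1
j=1: u_1=61/420 ∈ [0, 5/16) → index 1
j=2: u_2=121/420 ∈ [0, 5/16) → index 1
j=3: u_3=181/420 ∈ [5/16, 5/8) → index 2
j=4: u_4=241/420 ∈ [5/16, 5/8) → index 2
j=5: u_5=43/60 ∈ [5/8, 13/16) → index 4
j=6: u_6=361/420 ∈ [13/16, 7/8) → index 5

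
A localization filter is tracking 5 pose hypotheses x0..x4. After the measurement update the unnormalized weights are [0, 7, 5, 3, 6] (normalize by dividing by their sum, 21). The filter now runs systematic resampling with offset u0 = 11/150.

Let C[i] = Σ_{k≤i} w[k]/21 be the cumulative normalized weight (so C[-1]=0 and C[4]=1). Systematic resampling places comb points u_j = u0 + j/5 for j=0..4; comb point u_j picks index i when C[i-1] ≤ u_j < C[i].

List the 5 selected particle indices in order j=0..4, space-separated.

C = [0, 1/3, 4/7, 5/7, 1]
j=0: u_0=11/150 ∈ [0, 1/3) → index 1
j=1: u_1=41/150 ∈ [0, 1/3) → index 1
j=2: u_2=71/150 ∈ [1/3, 4/7) → index 2
j=3: u_3=101/150 ∈ [4/7, 5/7) → index 3
j=4: u_4=131/150 ∈ [5/7, 1) → index 4

1 1 2 3 4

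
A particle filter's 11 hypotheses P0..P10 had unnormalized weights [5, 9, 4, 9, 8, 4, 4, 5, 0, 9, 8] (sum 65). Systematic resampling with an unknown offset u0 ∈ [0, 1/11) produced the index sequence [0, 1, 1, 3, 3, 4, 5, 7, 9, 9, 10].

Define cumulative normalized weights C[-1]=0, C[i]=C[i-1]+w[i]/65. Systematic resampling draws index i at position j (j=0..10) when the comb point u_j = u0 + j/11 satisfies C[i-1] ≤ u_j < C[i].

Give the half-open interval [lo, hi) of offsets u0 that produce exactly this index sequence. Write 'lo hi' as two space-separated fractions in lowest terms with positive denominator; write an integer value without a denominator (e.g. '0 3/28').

18/715 24/715

C = [1/13, 14/65, 18/65, 27/65, 7/13, 3/5, 43/65, 48/65, 48/65, 57/65, 1]
j=0 picked index 0: u0 ∈ [0, 1/13)
j=1 picked index 1: u0 ∈ [-2/143, 89/715)
j=2 picked index 1: u0 ∈ [-15/143, 24/715)
j=3 picked index 3: u0 ∈ [3/715, 102/715)
j=4 picked index 3: u0 ∈ [-62/715, 37/715)
j=5 picked index 4: u0 ∈ [-28/715, 12/143)
j=6 picked index 5: u0 ∈ [-1/143, 3/55)
j=7 picked index 7: u0 ∈ [18/715, 73/715)
j=8 picked index 9: u0 ∈ [8/715, 107/715)
j=9 picked index 9: u0 ∈ [-57/715, 42/715)
j=10 picked index 10: u0 ∈ [-23/715, 1/11)
intersection: [18/715, 24/715)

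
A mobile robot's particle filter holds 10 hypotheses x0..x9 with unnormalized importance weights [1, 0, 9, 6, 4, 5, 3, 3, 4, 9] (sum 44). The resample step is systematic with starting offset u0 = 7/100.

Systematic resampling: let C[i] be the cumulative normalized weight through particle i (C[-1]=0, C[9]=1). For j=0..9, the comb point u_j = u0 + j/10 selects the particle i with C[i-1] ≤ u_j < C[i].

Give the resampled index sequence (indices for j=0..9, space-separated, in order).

2 2 3 4 5 6 7 8 9 9

C = [1/44, 1/44, 5/22, 4/11, 5/11, 25/44, 7/11, 31/44, 35/44, 1]
j=0: u_0=7/100 ∈ [1/44, 5/22) → index 2
j=1: u_1=17/100 ∈ [1/44, 5/22) → index 2
j=2: u_2=27/100 ∈ [5/22, 4/11) → index 3
j=3: u_3=37/100 ∈ [4/11, 5/11) → index 4
j=4: u_4=47/100 ∈ [5/11, 25/44) → index 5
j=5: u_5=57/100 ∈ [25/44, 7/11) → index 6
j=6: u_6=67/100 ∈ [7/11, 31/44) → index 7
j=7: u_7=77/100 ∈ [31/44, 35/44) → index 8
j=8: u_8=87/100 ∈ [35/44, 1) → index 9
j=9: u_9=97/100 ∈ [35/44, 1) → index 9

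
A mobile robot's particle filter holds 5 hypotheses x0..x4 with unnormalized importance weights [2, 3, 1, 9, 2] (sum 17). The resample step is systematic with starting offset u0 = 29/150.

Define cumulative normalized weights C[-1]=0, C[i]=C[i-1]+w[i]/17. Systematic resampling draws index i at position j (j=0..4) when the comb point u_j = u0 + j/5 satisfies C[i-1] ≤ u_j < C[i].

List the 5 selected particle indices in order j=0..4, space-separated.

C = [2/17, 5/17, 6/17, 15/17, 1]
j=0: u_0=29/150 ∈ [2/17, 5/17) → index 1
j=1: u_1=59/150 ∈ [6/17, 15/17) → index 3
j=2: u_2=89/150 ∈ [6/17, 15/17) → index 3
j=3: u_3=119/150 ∈ [6/17, 15/17) → index 3
j=4: u_4=149/150 ∈ [15/17, 1) → index 4

1 3 3 3 4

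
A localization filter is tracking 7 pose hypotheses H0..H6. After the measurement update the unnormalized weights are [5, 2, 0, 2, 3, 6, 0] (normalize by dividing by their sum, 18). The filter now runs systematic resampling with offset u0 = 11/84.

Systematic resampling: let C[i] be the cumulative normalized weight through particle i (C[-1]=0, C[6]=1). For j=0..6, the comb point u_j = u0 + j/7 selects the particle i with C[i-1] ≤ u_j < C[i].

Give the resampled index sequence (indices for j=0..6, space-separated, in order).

0 0 3 4 5 5 5

C = [5/18, 7/18, 7/18, 1/2, 2/3, 1, 1]
j=0: u_0=11/84 ∈ [0, 5/18) → index 0
j=1: u_1=23/84 ∈ [0, 5/18) → index 0
j=2: u_2=5/12 ∈ [7/18, 1/2) → index 3
j=3: u_3=47/84 ∈ [1/2, 2/3) → index 4
j=4: u_4=59/84 ∈ [2/3, 1) → index 5
j=5: u_5=71/84 ∈ [2/3, 1) → index 5
j=6: u_6=83/84 ∈ [2/3, 1) → index 5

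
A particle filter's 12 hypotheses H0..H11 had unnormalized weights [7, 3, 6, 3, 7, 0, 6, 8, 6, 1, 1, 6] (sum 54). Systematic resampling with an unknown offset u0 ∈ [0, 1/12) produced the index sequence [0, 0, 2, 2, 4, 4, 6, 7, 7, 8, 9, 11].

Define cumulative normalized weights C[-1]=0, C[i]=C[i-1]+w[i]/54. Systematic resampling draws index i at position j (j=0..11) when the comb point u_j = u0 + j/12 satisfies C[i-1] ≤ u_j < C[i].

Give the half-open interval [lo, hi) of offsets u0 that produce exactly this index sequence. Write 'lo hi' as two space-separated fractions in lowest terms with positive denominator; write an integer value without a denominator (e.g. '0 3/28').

1/54 1/27

C = [7/54, 5/27, 8/27, 19/54, 13/27, 13/27, 16/27, 20/27, 23/27, 47/54, 8/9, 1]
j=0 picked index 0: u0 ∈ [0, 7/54)
j=1 picked index 0: u0 ∈ [-1/12, 5/108)
j=2 picked index 2: u0 ∈ [1/54, 7/54)
j=3 picked index 2: u0 ∈ [-7/108, 5/108)
j=4 picked index 4: u0 ∈ [1/54, 4/27)
j=5 picked index 4: u0 ∈ [-7/108, 7/108)
j=6 picked index 6: u0 ∈ [-1/54, 5/54)
j=7 picked index 7: u0 ∈ [1/108, 17/108)
j=8 picked index 7: u0 ∈ [-2/27, 2/27)
j=9 picked index 8: u0 ∈ [-1/108, 11/108)
j=10 picked index 9: u0 ∈ [1/54, 1/27)
j=11 picked index 11: u0 ∈ [-1/36, 1/12)
intersection: [1/54, 1/27)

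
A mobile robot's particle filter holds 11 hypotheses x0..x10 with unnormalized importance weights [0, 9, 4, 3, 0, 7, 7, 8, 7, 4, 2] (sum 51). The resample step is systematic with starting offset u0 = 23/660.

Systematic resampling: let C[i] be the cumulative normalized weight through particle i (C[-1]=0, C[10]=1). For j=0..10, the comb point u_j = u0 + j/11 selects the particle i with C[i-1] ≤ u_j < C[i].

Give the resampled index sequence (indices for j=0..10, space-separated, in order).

C = [0, 3/17, 13/51, 16/51, 16/51, 23/51, 10/17, 38/51, 15/17, 49/51, 1]
j=0: u_0=23/660 ∈ [0, 3/17) → index 1
j=1: u_1=83/660 ∈ [0, 3/17) → index 1
j=2: u_2=13/60 ∈ [3/17, 13/51) → index 2
j=3: u_3=203/660 ∈ [13/51, 16/51) → index 3
j=4: u_4=263/660 ∈ [16/51, 23/51) → index 5
j=5: u_5=323/660 ∈ [23/51, 10/17) → index 6
j=6: u_6=383/660 ∈ [23/51, 10/17) → index 6
j=7: u_7=443/660 ∈ [10/17, 38/51) → index 7
j=8: u_8=503/660 ∈ [38/51, 15/17) → index 8
j=9: u_9=563/660 ∈ [38/51, 15/17) → index 8
j=10: u_10=623/660 ∈ [15/17, 49/51) → index 9

1 1 2 3 5 6 6 7 8 8 9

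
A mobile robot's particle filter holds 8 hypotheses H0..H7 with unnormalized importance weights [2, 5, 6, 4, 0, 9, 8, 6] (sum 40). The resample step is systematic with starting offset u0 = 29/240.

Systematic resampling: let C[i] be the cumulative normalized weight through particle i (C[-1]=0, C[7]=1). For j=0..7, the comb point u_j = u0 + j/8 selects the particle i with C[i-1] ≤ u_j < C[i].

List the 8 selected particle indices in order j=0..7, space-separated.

C = [1/20, 7/40, 13/40, 17/40, 17/40, 13/20, 17/20, 1]
j=0: u_0=29/240 ∈ [1/20, 7/40) → index 1
j=1: u_1=59/240 ∈ [7/40, 13/40) → index 2
j=2: u_2=89/240 ∈ [13/40, 17/40) → index 3
j=3: u_3=119/240 ∈ [17/40, 13/20) → index 5
j=4: u_4=149/240 ∈ [17/40, 13/20) → index 5
j=5: u_5=179/240 ∈ [13/20, 17/20) → index 6
j=6: u_6=209/240 ∈ [17/20, 1) → index 7
j=7: u_7=239/240 ∈ [17/20, 1) → index 7

1 2 3 5 5 6 7 7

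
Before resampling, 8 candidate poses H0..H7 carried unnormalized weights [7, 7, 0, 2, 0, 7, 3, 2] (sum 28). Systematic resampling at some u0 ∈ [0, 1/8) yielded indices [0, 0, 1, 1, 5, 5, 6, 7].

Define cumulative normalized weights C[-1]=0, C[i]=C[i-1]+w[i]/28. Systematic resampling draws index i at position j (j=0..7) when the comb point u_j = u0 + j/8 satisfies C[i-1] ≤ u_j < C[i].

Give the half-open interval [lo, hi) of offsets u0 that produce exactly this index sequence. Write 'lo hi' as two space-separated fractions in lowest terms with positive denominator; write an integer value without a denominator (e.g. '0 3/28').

C = [1/4, 1/2, 1/2, 4/7, 4/7, 23/28, 13/14, 1]
j=0 picked index 0: u0 ∈ [0, 1/4)
j=1 picked index 0: u0 ∈ [-1/8, 1/8)
j=2 picked index 1: u0 ∈ [0, 1/4)
j=3 picked index 1: u0 ∈ [-1/8, 1/8)
j=4 picked index 5: u0 ∈ [1/14, 9/28)
j=5 picked index 5: u0 ∈ [-3/56, 11/56)
j=6 picked index 6: u0 ∈ [1/14, 5/28)
j=7 picked index 7: u0 ∈ [3/56, 1/8)
intersection: [1/14, 1/8)

1/14 1/8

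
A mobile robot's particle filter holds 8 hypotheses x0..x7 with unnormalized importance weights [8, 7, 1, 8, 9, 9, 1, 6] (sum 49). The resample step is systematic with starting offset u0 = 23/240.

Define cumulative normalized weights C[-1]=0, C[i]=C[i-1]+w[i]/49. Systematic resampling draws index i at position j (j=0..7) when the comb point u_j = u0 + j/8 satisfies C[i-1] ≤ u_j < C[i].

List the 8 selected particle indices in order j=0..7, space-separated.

0 1 3 3 4 5 5 7

C = [8/49, 15/49, 16/49, 24/49, 33/49, 6/7, 43/49, 1]
j=0: u_0=23/240 ∈ [0, 8/49) → index 0
j=1: u_1=53/240 ∈ [8/49, 15/49) → index 1
j=2: u_2=83/240 ∈ [16/49, 24/49) → index 3
j=3: u_3=113/240 ∈ [16/49, 24/49) → index 3
j=4: u_4=143/240 ∈ [24/49, 33/49) → index 4
j=5: u_5=173/240 ∈ [33/49, 6/7) → index 5
j=6: u_6=203/240 ∈ [33/49, 6/7) → index 5
j=7: u_7=233/240 ∈ [43/49, 1) → index 7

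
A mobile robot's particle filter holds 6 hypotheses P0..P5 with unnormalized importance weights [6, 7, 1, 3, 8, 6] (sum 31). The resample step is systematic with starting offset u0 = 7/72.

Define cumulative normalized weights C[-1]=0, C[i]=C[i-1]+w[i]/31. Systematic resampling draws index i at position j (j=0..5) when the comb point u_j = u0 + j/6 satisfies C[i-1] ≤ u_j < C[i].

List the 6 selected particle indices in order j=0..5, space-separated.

0 1 2 4 4 5

C = [6/31, 13/31, 14/31, 17/31, 25/31, 1]
j=0: u_0=7/72 ∈ [0, 6/31) → index 0
j=1: u_1=19/72 ∈ [6/31, 13/31) → index 1
j=2: u_2=31/72 ∈ [13/31, 14/31) → index 2
j=3: u_3=43/72 ∈ [17/31, 25/31) → index 4
j=4: u_4=55/72 ∈ [17/31, 25/31) → index 4
j=5: u_5=67/72 ∈ [25/31, 1) → index 5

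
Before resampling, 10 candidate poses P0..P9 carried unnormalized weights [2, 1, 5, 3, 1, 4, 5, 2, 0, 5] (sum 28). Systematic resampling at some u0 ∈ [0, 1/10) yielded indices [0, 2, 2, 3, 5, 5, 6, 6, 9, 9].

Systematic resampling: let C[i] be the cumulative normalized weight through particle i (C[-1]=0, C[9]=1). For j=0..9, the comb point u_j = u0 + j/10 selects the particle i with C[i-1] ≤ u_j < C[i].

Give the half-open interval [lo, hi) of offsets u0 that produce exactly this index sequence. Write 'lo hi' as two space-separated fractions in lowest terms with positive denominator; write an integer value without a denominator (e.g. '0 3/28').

C = [1/14, 3/28, 2/7, 11/28, 3/7, 4/7, 3/4, 23/28, 23/28, 1]
j=0 picked index 0: u0 ∈ [0, 1/14)
j=1 picked index 2: u0 ∈ [1/140, 13/70)
j=2 picked index 2: u0 ∈ [-13/140, 3/35)
j=3 picked index 3: u0 ∈ [-1/70, 13/140)
j=4 picked index 5: u0 ∈ [1/35, 6/35)
j=5 picked index 5: u0 ∈ [-1/14, 1/14)
j=6 picked index 6: u0 ∈ [-1/35, 3/20)
j=7 picked index 6: u0 ∈ [-9/70, 1/20)
j=8 picked index 9: u0 ∈ [3/140, 1/5)
j=9 picked index 9: u0 ∈ [-11/140, 1/10)
intersection: [1/35, 1/20)

1/35 1/20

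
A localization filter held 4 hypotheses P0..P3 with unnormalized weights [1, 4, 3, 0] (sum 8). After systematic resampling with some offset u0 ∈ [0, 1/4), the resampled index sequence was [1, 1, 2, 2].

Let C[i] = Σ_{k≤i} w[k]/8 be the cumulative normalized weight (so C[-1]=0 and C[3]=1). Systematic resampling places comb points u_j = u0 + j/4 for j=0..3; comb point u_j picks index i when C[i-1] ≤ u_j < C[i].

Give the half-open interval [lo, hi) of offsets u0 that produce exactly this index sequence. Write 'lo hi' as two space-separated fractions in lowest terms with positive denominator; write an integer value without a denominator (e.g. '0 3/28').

1/8 1/4

C = [1/8, 5/8, 1, 1]
j=0 picked index 1: u0 ∈ [1/8, 5/8)
j=1 picked index 1: u0 ∈ [-1/8, 3/8)
j=2 picked index 2: u0 ∈ [1/8, 1/2)
j=3 picked index 2: u0 ∈ [-1/8, 1/4)
intersection: [1/8, 1/4)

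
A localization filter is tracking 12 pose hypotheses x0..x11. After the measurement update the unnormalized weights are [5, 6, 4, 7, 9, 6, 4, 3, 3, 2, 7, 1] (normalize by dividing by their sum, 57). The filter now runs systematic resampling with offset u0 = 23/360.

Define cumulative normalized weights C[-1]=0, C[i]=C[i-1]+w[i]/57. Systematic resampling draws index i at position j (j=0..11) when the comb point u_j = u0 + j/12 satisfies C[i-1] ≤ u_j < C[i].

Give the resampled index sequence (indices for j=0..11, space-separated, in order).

0 1 2 3 4 4 5 5 7 8 10 10

C = [5/57, 11/57, 5/19, 22/57, 31/57, 37/57, 41/57, 44/57, 47/57, 49/57, 56/57, 1]
j=0: u_0=23/360 ∈ [0, 5/57) → index 0
j=1: u_1=53/360 ∈ [5/57, 11/57) → index 1
j=2: u_2=83/360 ∈ [11/57, 5/19) → index 2
j=3: u_3=113/360 ∈ [5/19, 22/57) → index 3
j=4: u_4=143/360 ∈ [22/57, 31/57) → index 4
j=5: u_5=173/360 ∈ [22/57, 31/57) → index 4
j=6: u_6=203/360 ∈ [31/57, 37/57) → index 5
j=7: u_7=233/360 ∈ [31/57, 37/57) → index 5
j=8: u_8=263/360 ∈ [41/57, 44/57) → index 7
j=9: u_9=293/360 ∈ [44/57, 47/57) → index 8
j=10: u_10=323/360 ∈ [49/57, 56/57) → index 10
j=11: u_11=353/360 ∈ [49/57, 56/57) → index 10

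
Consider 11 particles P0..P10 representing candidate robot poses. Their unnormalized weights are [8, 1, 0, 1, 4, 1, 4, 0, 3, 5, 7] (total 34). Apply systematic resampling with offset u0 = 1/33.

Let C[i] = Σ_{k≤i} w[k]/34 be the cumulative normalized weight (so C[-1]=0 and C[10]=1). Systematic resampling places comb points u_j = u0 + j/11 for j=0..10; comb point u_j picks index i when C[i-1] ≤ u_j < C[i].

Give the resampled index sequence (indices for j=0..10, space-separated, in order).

0 0 0 4 4 6 8 9 9 10 10

C = [4/17, 9/34, 9/34, 5/17, 7/17, 15/34, 19/34, 19/34, 11/17, 27/34, 1]
j=0: u_0=1/33 ∈ [0, 4/17) → index 0
j=1: u_1=4/33 ∈ [0, 4/17) → index 0
j=2: u_2=7/33 ∈ [0, 4/17) → index 0
j=3: u_3=10/33 ∈ [5/17, 7/17) → index 4
j=4: u_4=13/33 ∈ [5/17, 7/17) → index 4
j=5: u_5=16/33 ∈ [15/34, 19/34) → index 6
j=6: u_6=19/33 ∈ [19/34, 11/17) → index 8
j=7: u_7=2/3 ∈ [11/17, 27/34) → index 9
j=8: u_8=25/33 ∈ [11/17, 27/34) → index 9
j=9: u_9=28/33 ∈ [27/34, 1) → index 10
j=10: u_10=31/33 ∈ [27/34, 1) → index 10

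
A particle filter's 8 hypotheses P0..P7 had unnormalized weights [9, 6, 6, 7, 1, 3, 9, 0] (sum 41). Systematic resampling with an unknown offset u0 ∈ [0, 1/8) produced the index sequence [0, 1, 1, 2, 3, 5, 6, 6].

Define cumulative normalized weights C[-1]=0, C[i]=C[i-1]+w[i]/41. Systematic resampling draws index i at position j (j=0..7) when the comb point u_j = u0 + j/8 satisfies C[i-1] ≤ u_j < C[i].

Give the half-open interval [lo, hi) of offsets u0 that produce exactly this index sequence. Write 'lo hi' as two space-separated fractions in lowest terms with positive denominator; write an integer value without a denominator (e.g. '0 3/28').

C = [9/41, 15/41, 21/41, 28/41, 29/41, 32/41, 1, 1]
j=0 picked index 0: u0 ∈ [0, 9/41)
j=1 picked index 1: u0 ∈ [31/328, 79/328)
j=2 picked index 1: u0 ∈ [-5/164, 19/164)
j=3 picked index 2: u0 ∈ [-3/328, 45/328)
j=4 picked index 3: u0 ∈ [1/82, 15/82)
j=5 picked index 5: u0 ∈ [27/328, 51/328)
j=6 picked index 6: u0 ∈ [5/164, 1/4)
j=7 picked index 6: u0 ∈ [-31/328, 1/8)
intersection: [31/328, 19/164)

31/328 19/164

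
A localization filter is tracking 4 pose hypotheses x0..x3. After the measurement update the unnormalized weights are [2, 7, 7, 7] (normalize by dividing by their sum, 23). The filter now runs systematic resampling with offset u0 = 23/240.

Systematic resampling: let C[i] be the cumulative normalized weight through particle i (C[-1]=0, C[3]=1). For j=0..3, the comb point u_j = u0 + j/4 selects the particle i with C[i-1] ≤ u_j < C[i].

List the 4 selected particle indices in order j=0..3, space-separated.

1 1 2 3

C = [2/23, 9/23, 16/23, 1]
j=0: u_0=23/240 ∈ [2/23, 9/23) → index 1
j=1: u_1=83/240 ∈ [2/23, 9/23) → index 1
j=2: u_2=143/240 ∈ [9/23, 16/23) → index 2
j=3: u_3=203/240 ∈ [16/23, 1) → index 3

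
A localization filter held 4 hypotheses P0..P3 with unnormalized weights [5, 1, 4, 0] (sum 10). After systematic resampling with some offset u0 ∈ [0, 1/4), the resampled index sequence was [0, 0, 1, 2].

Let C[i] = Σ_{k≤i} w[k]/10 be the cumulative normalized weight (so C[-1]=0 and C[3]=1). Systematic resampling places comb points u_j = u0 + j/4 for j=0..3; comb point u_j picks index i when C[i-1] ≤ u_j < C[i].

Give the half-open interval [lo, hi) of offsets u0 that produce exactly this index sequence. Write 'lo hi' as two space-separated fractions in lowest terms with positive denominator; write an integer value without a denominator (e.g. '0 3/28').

0 1/10

C = [1/2, 3/5, 1, 1]
j=0 picked index 0: u0 ∈ [0, 1/2)
j=1 picked index 0: u0 ∈ [-1/4, 1/4)
j=2 picked index 1: u0 ∈ [0, 1/10)
j=3 picked index 2: u0 ∈ [-3/20, 1/4)
intersection: [0, 1/10)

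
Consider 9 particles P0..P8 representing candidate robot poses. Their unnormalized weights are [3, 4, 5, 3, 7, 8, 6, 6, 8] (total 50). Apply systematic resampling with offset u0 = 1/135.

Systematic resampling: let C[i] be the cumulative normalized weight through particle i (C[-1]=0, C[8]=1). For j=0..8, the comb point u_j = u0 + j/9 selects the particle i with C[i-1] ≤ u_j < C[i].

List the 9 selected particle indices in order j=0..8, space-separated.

C = [3/50, 7/50, 6/25, 3/10, 11/25, 3/5, 18/25, 21/25, 1]
j=0: u_0=1/135 ∈ [0, 3/50) → index 0
j=1: u_1=16/135 ∈ [3/50, 7/50) → index 1
j=2: u_2=31/135 ∈ [7/50, 6/25) → index 2
j=3: u_3=46/135 ∈ [3/10, 11/25) → index 4
j=4: u_4=61/135 ∈ [11/25, 3/5) → index 5
j=5: u_5=76/135 ∈ [11/25, 3/5) → index 5
j=6: u_6=91/135 ∈ [3/5, 18/25) → index 6
j=7: u_7=106/135 ∈ [18/25, 21/25) → index 7
j=8: u_8=121/135 ∈ [21/25, 1) → index 8

0 1 2 4 5 5 6 7 8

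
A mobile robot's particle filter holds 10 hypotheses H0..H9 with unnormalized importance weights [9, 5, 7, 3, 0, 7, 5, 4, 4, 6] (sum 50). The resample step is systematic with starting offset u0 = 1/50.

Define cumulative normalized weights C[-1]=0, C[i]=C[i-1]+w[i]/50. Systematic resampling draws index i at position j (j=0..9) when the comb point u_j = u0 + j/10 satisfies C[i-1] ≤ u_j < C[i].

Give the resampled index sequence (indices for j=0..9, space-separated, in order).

C = [9/50, 7/25, 21/50, 12/25, 12/25, 31/50, 18/25, 4/5, 22/25, 1]
j=0: u_0=1/50 ∈ [0, 9/50) → index 0
j=1: u_1=3/25 ∈ [0, 9/50) → index 0
j=2: u_2=11/50 ∈ [9/50, 7/25) → index 1
j=3: u_3=8/25 ∈ [7/25, 21/50) → index 2
j=4: u_4=21/50 ∈ [21/50, 12/25) → index 3
j=5: u_5=13/25 ∈ [12/25, 31/50) → index 5
j=6: u_6=31/50 ∈ [31/50, 18/25) → index 6
j=7: u_7=18/25 ∈ [18/25, 4/5) → index 7
j=8: u_8=41/50 ∈ [4/5, 22/25) → index 8
j=9: u_9=23/25 ∈ [22/25, 1) → index 9

0 0 1 2 3 5 6 7 8 9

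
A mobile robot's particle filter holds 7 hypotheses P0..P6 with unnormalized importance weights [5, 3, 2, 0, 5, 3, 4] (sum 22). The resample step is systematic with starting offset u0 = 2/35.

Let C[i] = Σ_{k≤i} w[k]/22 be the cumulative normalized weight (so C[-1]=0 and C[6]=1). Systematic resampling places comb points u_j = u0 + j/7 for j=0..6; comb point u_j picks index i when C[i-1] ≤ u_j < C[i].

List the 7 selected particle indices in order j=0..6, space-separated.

0 0 1 4 4 5 6

C = [5/22, 4/11, 5/11, 5/11, 15/22, 9/11, 1]
j=0: u_0=2/35 ∈ [0, 5/22) → index 0
j=1: u_1=1/5 ∈ [0, 5/22) → index 0
j=2: u_2=12/35 ∈ [5/22, 4/11) → index 1
j=3: u_3=17/35 ∈ [5/11, 15/22) → index 4
j=4: u_4=22/35 ∈ [5/11, 15/22) → index 4
j=5: u_5=27/35 ∈ [15/22, 9/11) → index 5
j=6: u_6=32/35 ∈ [9/11, 1) → index 6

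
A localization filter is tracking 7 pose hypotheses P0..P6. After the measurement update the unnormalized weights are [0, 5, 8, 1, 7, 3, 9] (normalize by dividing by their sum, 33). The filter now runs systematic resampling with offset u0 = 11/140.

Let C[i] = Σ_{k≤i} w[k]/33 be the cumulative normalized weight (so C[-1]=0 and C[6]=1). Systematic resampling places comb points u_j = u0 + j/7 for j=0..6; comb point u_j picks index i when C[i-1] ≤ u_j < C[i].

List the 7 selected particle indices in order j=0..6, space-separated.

C = [0, 5/33, 13/33, 14/33, 7/11, 8/11, 1]
j=0: u_0=11/140 ∈ [0, 5/33) → index 1
j=1: u_1=31/140 ∈ [5/33, 13/33) → index 2
j=2: u_2=51/140 ∈ [5/33, 13/33) → index 2
j=3: u_3=71/140 ∈ [14/33, 7/11) → index 4
j=4: u_4=13/20 ∈ [7/11, 8/11) → index 5
j=5: u_5=111/140 ∈ [8/11, 1) → index 6
j=6: u_6=131/140 ∈ [8/11, 1) → index 6

1 2 2 4 5 6 6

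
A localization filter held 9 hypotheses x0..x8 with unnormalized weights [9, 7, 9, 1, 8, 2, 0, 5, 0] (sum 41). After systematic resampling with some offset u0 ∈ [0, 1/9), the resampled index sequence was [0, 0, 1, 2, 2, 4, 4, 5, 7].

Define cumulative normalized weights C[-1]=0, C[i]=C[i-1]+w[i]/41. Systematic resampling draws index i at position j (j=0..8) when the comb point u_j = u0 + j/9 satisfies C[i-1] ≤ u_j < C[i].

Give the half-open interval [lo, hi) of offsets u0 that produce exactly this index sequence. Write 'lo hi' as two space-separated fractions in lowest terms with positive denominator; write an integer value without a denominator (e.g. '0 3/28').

C = [9/41, 16/41, 25/41, 26/41, 34/41, 36/41, 36/41, 1, 1]
j=0 picked index 0: u0 ∈ [0, 9/41)
j=1 picked index 0: u0 ∈ [-1/9, 40/369)
j=2 picked index 1: u0 ∈ [-1/369, 62/369)
j=3 picked index 2: u0 ∈ [7/123, 34/123)
j=4 picked index 2: u0 ∈ [-20/369, 61/369)
j=5 picked index 4: u0 ∈ [29/369, 101/369)
j=6 picked index 4: u0 ∈ [-4/123, 20/123)
j=7 picked index 5: u0 ∈ [19/369, 37/369)
j=8 picked index 7: u0 ∈ [-4/369, 1/9)
intersection: [29/369, 37/369)

29/369 37/369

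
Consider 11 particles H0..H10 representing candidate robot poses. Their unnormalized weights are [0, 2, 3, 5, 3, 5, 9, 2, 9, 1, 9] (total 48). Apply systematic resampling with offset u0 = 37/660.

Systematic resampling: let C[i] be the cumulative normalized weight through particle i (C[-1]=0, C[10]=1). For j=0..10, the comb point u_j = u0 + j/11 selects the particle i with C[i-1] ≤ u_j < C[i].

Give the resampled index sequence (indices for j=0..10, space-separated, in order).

2 3 4 5 6 6 7 8 8 10 10

C = [0, 1/24, 5/48, 5/24, 13/48, 3/8, 9/16, 29/48, 19/24, 13/16, 1]
j=0: u_0=37/660 ∈ [1/24, 5/48) → index 2
j=1: u_1=97/660 ∈ [5/48, 5/24) → index 3
j=2: u_2=157/660 ∈ [5/24, 13/48) → index 4
j=3: u_3=217/660 ∈ [13/48, 3/8) → index 5
j=4: u_4=277/660 ∈ [3/8, 9/16) → index 6
j=5: u_5=337/660 ∈ [3/8, 9/16) → index 6
j=6: u_6=397/660 ∈ [9/16, 29/48) → index 7
j=7: u_7=457/660 ∈ [29/48, 19/24) → index 8
j=8: u_8=47/60 ∈ [29/48, 19/24) → index 8
j=9: u_9=577/660 ∈ [13/16, 1) → index 10
j=10: u_10=637/660 ∈ [13/16, 1) → index 10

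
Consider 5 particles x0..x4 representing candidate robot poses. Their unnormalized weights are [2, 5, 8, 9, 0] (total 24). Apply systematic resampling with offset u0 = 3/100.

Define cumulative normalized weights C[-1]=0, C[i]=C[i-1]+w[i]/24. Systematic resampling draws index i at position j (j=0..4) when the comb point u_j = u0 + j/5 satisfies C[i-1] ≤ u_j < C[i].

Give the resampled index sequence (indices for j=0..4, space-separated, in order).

C = [1/12, 7/24, 5/8, 1, 1]
j=0: u_0=3/100 ∈ [0, 1/12) → index 0
j=1: u_1=23/100 ∈ [1/12, 7/24) → index 1
j=2: u_2=43/100 ∈ [7/24, 5/8) → index 2
j=3: u_3=63/100 ∈ [5/8, 1) → index 3
j=4: u_4=83/100 ∈ [5/8, 1) → index 3

0 1 2 3 3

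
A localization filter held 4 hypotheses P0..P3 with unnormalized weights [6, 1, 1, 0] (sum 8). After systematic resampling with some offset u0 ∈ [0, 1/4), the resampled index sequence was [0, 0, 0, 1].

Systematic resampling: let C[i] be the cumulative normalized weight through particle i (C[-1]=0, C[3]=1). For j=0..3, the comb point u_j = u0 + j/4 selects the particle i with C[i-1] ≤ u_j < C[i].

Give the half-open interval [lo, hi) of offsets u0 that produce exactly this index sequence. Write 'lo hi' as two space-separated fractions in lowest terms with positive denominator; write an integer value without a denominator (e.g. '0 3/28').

C = [3/4, 7/8, 1, 1]
j=0 picked index 0: u0 ∈ [0, 3/4)
j=1 picked index 0: u0 ∈ [-1/4, 1/2)
j=2 picked index 0: u0 ∈ [-1/2, 1/4)
j=3 picked index 1: u0 ∈ [0, 1/8)
intersection: [0, 1/8)

0 1/8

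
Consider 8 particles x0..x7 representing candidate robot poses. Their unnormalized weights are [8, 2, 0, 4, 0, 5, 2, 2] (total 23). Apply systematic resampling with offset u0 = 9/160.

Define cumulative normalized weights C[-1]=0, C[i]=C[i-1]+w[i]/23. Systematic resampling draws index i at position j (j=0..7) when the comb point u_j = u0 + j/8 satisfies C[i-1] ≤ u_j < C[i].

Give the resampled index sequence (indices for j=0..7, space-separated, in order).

0 0 0 1 3 5 5 7

C = [8/23, 10/23, 10/23, 14/23, 14/23, 19/23, 21/23, 1]
j=0: u_0=9/160 ∈ [0, 8/23) → index 0
j=1: u_1=29/160 ∈ [0, 8/23) → index 0
j=2: u_2=49/160 ∈ [0, 8/23) → index 0
j=3: u_3=69/160 ∈ [8/23, 10/23) → index 1
j=4: u_4=89/160 ∈ [10/23, 14/23) → index 3
j=5: u_5=109/160 ∈ [14/23, 19/23) → index 5
j=6: u_6=129/160 ∈ [14/23, 19/23) → index 5
j=7: u_7=149/160 ∈ [21/23, 1) → index 7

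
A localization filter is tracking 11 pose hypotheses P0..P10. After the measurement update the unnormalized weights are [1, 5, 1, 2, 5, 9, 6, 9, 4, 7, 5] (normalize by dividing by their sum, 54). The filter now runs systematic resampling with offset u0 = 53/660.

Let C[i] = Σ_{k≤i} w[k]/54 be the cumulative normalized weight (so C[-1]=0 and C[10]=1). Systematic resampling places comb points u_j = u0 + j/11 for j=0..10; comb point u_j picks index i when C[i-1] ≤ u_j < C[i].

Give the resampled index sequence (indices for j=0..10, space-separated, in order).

C = [1/54, 1/9, 7/54, 1/6, 7/27, 23/54, 29/54, 19/27, 7/9, 49/54, 1]
j=0: u_0=53/660 ∈ [1/54, 1/9) → index 1
j=1: u_1=113/660 ∈ [1/6, 7/27) → index 4
j=2: u_2=173/660 ∈ [7/27, 23/54) → index 5
j=3: u_3=233/660 ∈ [7/27, 23/54) → index 5
j=4: u_4=293/660 ∈ [23/54, 29/54) → index 6
j=5: u_5=353/660 ∈ [23/54, 29/54) → index 6
j=6: u_6=413/660 ∈ [29/54, 19/27) → index 7
j=7: u_7=43/60 ∈ [19/27, 7/9) → index 8
j=8: u_8=533/660 ∈ [7/9, 49/54) → index 9
j=9: u_9=593/660 ∈ [7/9, 49/54) → index 9
j=10: u_10=653/660 ∈ [49/54, 1) → index 10

1 4 5 5 6 6 7 8 9 9 10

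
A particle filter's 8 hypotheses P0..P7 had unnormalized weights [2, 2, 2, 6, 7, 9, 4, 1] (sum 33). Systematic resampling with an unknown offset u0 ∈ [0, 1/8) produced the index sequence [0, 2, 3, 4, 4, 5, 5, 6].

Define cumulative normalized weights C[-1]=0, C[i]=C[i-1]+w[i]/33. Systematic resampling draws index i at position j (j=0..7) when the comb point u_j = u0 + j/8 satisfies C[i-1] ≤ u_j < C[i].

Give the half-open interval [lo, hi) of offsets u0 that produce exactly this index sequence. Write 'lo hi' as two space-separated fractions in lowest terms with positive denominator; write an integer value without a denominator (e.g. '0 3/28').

C = [2/33, 4/33, 2/11, 4/11, 19/33, 28/33, 32/33, 1]
j=0 picked index 0: u0 ∈ [0, 2/33)
j=1 picked index 2: u0 ∈ [-1/264, 5/88)
j=2 picked index 3: u0 ∈ [-3/44, 5/44)
j=3 picked index 4: u0 ∈ [-1/88, 53/264)
j=4 picked index 4: u0 ∈ [-3/22, 5/66)
j=5 picked index 5: u0 ∈ [-13/264, 59/264)
j=6 picked index 5: u0 ∈ [-23/132, 13/132)
j=7 picked index 6: u0 ∈ [-7/264, 25/264)
intersection: [0, 5/88)

0 5/88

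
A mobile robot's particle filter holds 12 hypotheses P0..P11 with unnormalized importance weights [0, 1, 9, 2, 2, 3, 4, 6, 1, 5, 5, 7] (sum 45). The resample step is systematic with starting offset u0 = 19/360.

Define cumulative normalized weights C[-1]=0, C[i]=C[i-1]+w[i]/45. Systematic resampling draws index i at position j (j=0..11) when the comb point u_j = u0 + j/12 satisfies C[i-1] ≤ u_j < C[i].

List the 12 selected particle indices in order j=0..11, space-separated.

2 2 2 4 6 7 7 9 9 10 11 11

C = [0, 1/45, 2/9, 4/15, 14/45, 17/45, 7/15, 3/5, 28/45, 11/15, 38/45, 1]
j=0: u_0=19/360 ∈ [1/45, 2/9) → index 2
j=1: u_1=49/360 ∈ [1/45, 2/9) → index 2
j=2: u_2=79/360 ∈ [1/45, 2/9) → index 2
j=3: u_3=109/360 ∈ [4/15, 14/45) → index 4
j=4: u_4=139/360 ∈ [17/45, 7/15) → index 6
j=5: u_5=169/360 ∈ [7/15, 3/5) → index 7
j=6: u_6=199/360 ∈ [7/15, 3/5) → index 7
j=7: u_7=229/360 ∈ [28/45, 11/15) → index 9
j=8: u_8=259/360 ∈ [28/45, 11/15) → index 9
j=9: u_9=289/360 ∈ [11/15, 38/45) → index 10
j=10: u_10=319/360 ∈ [38/45, 1) → index 11
j=11: u_11=349/360 ∈ [38/45, 1) → index 11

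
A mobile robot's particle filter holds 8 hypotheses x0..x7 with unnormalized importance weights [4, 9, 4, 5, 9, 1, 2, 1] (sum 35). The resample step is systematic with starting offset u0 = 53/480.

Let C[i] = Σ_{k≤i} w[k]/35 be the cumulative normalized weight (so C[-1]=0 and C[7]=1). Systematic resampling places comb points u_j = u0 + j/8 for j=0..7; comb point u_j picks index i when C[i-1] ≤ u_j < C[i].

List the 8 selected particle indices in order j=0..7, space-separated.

0 1 1 2 3 4 4 7

C = [4/35, 13/35, 17/35, 22/35, 31/35, 32/35, 34/35, 1]
j=0: u_0=53/480 ∈ [0, 4/35) → index 0
j=1: u_1=113/480 ∈ [4/35, 13/35) → index 1
j=2: u_2=173/480 ∈ [4/35, 13/35) → index 1
j=3: u_3=233/480 ∈ [13/35, 17/35) → index 2
j=4: u_4=293/480 ∈ [17/35, 22/35) → index 3
j=5: u_5=353/480 ∈ [22/35, 31/35) → index 4
j=6: u_6=413/480 ∈ [22/35, 31/35) → index 4
j=7: u_7=473/480 ∈ [34/35, 1) → index 7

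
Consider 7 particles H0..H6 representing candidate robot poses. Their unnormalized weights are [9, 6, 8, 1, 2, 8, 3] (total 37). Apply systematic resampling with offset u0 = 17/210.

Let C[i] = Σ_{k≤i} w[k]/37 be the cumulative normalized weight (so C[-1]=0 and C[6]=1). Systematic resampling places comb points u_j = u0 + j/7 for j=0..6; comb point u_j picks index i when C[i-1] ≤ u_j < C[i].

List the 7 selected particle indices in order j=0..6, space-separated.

0 0 1 2 4 5 6

C = [9/37, 15/37, 23/37, 24/37, 26/37, 34/37, 1]
j=0: u_0=17/210 ∈ [0, 9/37) → index 0
j=1: u_1=47/210 ∈ [0, 9/37) → index 0
j=2: u_2=11/30 ∈ [9/37, 15/37) → index 1
j=3: u_3=107/210 ∈ [15/37, 23/37) → index 2
j=4: u_4=137/210 ∈ [24/37, 26/37) → index 4
j=5: u_5=167/210 ∈ [26/37, 34/37) → index 5
j=6: u_6=197/210 ∈ [34/37, 1) → index 6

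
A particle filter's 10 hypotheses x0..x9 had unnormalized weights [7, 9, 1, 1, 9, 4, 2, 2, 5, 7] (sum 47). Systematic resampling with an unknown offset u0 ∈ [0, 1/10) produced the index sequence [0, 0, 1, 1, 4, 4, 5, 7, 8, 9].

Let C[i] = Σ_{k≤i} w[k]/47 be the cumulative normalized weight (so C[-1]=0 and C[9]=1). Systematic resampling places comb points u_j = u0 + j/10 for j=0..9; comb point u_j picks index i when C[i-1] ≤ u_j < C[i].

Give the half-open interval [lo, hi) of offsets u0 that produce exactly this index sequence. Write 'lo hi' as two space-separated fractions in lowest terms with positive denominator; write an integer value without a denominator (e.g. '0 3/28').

C = [7/47, 16/47, 17/47, 18/47, 27/47, 31/47, 33/47, 35/47, 40/47, 1]
j=0 picked index 0: u0 ∈ [0, 7/47)
j=1 picked index 0: u0 ∈ [-1/10, 23/470)
j=2 picked index 1: u0 ∈ [-12/235, 33/235)
j=3 picked index 1: u0 ∈ [-71/470, 19/470)
j=4 picked index 4: u0 ∈ [-4/235, 41/235)
j=5 picked index 4: u0 ∈ [-11/94, 7/94)
j=6 picked index 5: u0 ∈ [-6/235, 14/235)
j=7 picked index 7: u0 ∈ [1/470, 21/470)
j=8 picked index 8: u0 ∈ [-13/235, 12/235)
j=9 picked index 9: u0 ∈ [-23/470, 1/10)
intersection: [1/470, 19/470)

1/470 19/470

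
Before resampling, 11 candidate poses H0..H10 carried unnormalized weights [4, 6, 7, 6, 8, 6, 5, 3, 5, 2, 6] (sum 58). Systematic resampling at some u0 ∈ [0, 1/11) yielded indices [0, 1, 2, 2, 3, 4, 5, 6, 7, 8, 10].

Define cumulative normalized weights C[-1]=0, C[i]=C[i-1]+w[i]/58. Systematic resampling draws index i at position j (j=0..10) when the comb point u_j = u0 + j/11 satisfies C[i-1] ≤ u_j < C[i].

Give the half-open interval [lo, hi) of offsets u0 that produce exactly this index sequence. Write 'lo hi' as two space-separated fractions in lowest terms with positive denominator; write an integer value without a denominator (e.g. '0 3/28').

1/638 13/638

C = [2/29, 5/29, 17/58, 23/58, 31/58, 37/58, 21/29, 45/58, 25/29, 26/29, 1]
j=0 picked index 0: u0 ∈ [0, 2/29)
j=1 picked index 1: u0 ∈ [-7/319, 26/319)
j=2 picked index 2: u0 ∈ [-3/319, 71/638)
j=3 picked index 2: u0 ∈ [-32/319, 13/638)
j=4 picked index 3: u0 ∈ [-45/638, 21/638)
j=5 picked index 4: u0 ∈ [-37/638, 51/638)
j=6 picked index 5: u0 ∈ [-7/638, 59/638)
j=7 picked index 6: u0 ∈ [1/638, 28/319)
j=8 picked index 7: u0 ∈ [-1/319, 31/638)
j=9 picked index 8: u0 ∈ [-27/638, 14/319)
j=10 picked index 10: u0 ∈ [-4/319, 1/11)
intersection: [1/638, 13/638)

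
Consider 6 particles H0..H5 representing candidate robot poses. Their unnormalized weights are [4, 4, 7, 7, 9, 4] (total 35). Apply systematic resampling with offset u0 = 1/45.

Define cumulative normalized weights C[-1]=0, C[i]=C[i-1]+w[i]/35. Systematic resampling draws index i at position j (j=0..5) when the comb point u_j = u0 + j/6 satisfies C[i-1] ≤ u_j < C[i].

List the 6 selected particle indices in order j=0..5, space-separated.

C = [4/35, 8/35, 3/7, 22/35, 31/35, 1]
j=0: u_0=1/45 ∈ [0, 4/35) → index 0
j=1: u_1=17/90 ∈ [4/35, 8/35) → index 1
j=2: u_2=16/45 ∈ [8/35, 3/7) → index 2
j=3: u_3=47/90 ∈ [3/7, 22/35) → index 3
j=4: u_4=31/45 ∈ [22/35, 31/35) → index 4
j=5: u_5=77/90 ∈ [22/35, 31/35) → index 4

0 1 2 3 4 4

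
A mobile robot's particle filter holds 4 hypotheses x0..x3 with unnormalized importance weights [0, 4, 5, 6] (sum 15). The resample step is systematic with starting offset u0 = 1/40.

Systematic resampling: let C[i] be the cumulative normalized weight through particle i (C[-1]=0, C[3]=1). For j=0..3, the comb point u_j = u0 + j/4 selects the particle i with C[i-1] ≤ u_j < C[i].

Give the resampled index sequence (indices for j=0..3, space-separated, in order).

1 2 2 3

C = [0, 4/15, 3/5, 1]
j=0: u_0=1/40 ∈ [0, 4/15) → index 1
j=1: u_1=11/40 ∈ [4/15, 3/5) → index 2
j=2: u_2=21/40 ∈ [4/15, 3/5) → index 2
j=3: u_3=31/40 ∈ [3/5, 1) → index 3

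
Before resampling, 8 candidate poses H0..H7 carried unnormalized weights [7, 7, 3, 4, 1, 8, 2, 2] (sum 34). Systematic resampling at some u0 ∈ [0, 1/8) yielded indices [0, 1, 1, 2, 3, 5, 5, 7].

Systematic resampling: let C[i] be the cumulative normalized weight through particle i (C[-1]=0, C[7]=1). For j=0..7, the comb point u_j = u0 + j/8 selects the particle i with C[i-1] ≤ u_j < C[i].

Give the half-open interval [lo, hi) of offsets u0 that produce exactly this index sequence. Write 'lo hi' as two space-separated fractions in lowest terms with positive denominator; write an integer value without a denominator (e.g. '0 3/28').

11/136 2/17

C = [7/34, 7/17, 1/2, 21/34, 11/17, 15/17, 16/17, 1]
j=0 picked index 0: u0 ∈ [0, 7/34)
j=1 picked index 1: u0 ∈ [11/136, 39/136)
j=2 picked index 1: u0 ∈ [-3/68, 11/68)
j=3 picked index 2: u0 ∈ [5/136, 1/8)
j=4 picked index 3: u0 ∈ [0, 2/17)
j=5 picked index 5: u0 ∈ [3/136, 35/136)
j=6 picked index 5: u0 ∈ [-7/68, 9/68)
j=7 picked index 7: u0 ∈ [9/136, 1/8)
intersection: [11/136, 2/17)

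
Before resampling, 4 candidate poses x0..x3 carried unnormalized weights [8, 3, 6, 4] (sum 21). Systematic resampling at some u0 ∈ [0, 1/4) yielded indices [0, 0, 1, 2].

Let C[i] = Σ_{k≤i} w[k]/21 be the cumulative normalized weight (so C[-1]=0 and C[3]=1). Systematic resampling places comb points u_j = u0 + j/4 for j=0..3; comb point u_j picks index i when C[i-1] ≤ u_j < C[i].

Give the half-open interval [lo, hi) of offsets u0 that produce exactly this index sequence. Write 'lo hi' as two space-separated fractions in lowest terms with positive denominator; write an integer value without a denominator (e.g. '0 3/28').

0 1/42

C = [8/21, 11/21, 17/21, 1]
j=0 picked index 0: u0 ∈ [0, 8/21)
j=1 picked index 0: u0 ∈ [-1/4, 11/84)
j=2 picked index 1: u0 ∈ [-5/42, 1/42)
j=3 picked index 2: u0 ∈ [-19/84, 5/84)
intersection: [0, 1/42)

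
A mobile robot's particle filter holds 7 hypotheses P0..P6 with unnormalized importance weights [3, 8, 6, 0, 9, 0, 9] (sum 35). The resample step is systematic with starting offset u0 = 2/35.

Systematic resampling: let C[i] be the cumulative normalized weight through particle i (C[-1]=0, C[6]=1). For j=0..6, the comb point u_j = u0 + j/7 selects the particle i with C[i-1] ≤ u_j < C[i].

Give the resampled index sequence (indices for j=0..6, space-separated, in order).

C = [3/35, 11/35, 17/35, 17/35, 26/35, 26/35, 1]
j=0: u_0=2/35 ∈ [0, 3/35) → index 0
j=1: u_1=1/5 ∈ [3/35, 11/35) → index 1
j=2: u_2=12/35 ∈ [11/35, 17/35) → index 2
j=3: u_3=17/35 ∈ [17/35, 26/35) → index 4
j=4: u_4=22/35 ∈ [17/35, 26/35) → index 4
j=5: u_5=27/35 ∈ [26/35, 1) → index 6
j=6: u_6=32/35 ∈ [26/35, 1) → index 6

0 1 2 4 4 6 6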